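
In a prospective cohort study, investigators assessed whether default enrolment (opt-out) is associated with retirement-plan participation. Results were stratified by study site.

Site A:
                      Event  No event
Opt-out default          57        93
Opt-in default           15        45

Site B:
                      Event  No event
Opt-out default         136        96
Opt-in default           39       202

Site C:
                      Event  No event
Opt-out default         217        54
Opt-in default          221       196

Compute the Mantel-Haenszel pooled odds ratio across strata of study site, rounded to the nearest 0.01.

4.14

OR_MH = Σ(aᵢdᵢ/nᵢ) / Σ(bᵢcᵢ/nᵢ), where nᵢ is the stratum total.
Stratum 1 (Site A): n = 210; a·d/n = 57·45/210 = 12.2143; b·c/n = 93·15/210 = 6.6429
Stratum 2 (Site B): n = 473; a·d/n = 136·202/473 = 58.0803; b·c/n = 96·39/473 = 7.9154
Stratum 3 (Site C): n = 688; a·d/n = 217·196/688 = 61.8198; b·c/n = 54·221/688 = 17.3459
OR_MH = (12.2143 + 58.0803 + 61.8198) / (6.6429 + 7.9154 + 17.3459) = 132.1144 / 31.9042 = 4.14097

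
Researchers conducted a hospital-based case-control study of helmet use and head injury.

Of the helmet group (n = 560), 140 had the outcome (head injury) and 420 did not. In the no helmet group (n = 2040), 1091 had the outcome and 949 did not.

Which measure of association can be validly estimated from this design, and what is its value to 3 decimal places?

From the description: a = 140, b = 420, c = 1091, d = 949.
This is a hospital-based case-control study: participants were sampled on outcome status, so risks in the source population cannot be estimated directly — relative risk is not valid here. The odds ratio is the appropriate measure.
OR = (a·d)/(b·c) = (140 × 949) / (420 × 1091) = 132860 / 458220 = 0.28995

0.290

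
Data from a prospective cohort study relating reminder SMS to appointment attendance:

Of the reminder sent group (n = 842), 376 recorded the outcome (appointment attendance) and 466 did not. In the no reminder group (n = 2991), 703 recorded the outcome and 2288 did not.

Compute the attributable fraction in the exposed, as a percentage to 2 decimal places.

47.37

From the description: a = 376, b = 466, c = 703, d = 2288.
Risk in exposed = 376/842 = 0.44656; risk in unexposed = 703/2991 = 0.23504.
RR = 0.44656/0.23504 = 1.89993
AR% = (RR − 1)/RR × 100 = (1.89993 − 1)/1.89993 × 100 = 47.3664%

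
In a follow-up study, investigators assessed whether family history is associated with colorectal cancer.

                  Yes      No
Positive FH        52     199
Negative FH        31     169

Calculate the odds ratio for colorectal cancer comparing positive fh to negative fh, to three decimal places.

Cells: a = 52, b = 199, c = 31, d = 169.
OR = (a·d)/(b·c) = (52 × 169) / (199 × 31) = 8788 / 6169 = 1.42454
The odds of colorectal cancer are about 1.42 times as high in the positive fh group.

1.425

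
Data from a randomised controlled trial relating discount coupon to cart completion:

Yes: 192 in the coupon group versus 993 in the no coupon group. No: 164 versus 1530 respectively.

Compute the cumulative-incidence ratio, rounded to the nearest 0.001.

From the description: a = 192, b = 164, c = 993, d = 1530.
Risk in exposed = 192/356 = 0.53933; risk in unexposed = 993/2523 = 0.39358.
RR = 0.53933 / 0.39358 = 1.37031
The risk among the exposed is 1.37 times that among the unexposed.

1.370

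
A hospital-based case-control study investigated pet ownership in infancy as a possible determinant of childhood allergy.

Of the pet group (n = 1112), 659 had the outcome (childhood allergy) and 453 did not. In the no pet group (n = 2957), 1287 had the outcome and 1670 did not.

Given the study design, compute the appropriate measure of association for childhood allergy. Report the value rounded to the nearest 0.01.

From the description: a = 659, b = 453, c = 1287, d = 1670.
This is a hospital-based case-control study: participants were sampled on outcome status, so risks in the source population cannot be estimated directly — relative risk is not valid here. The odds ratio is the appropriate measure.
OR = (a·d)/(b·c) = (659 × 1670) / (453 × 1287) = 1100530 / 583011 = 1.88767

1.89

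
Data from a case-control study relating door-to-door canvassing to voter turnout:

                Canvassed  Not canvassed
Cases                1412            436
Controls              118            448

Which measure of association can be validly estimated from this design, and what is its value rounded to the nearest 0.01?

Reading the table with exposure as columns: a = 1412 (Canvassed, case), b = 118 (Canvassed, non-case), c = 436 (Not canvassed, case), d = 448.
This is a case-control study: participants were sampled on outcome status, so risks in the source population cannot be estimated directly — relative risk is not valid here. The odds ratio is the appropriate measure.
OR = (a·d)/(b·c) = (1412 × 448) / (118 × 436) = 632576 / 51448 = 12.29544

12.30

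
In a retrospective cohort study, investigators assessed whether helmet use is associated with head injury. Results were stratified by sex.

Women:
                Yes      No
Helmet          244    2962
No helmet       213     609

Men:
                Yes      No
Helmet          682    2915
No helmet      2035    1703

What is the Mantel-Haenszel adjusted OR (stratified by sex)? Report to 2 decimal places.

0.20

OR_MH = Σ(aᵢdᵢ/nᵢ) / Σ(bᵢcᵢ/nᵢ), where nᵢ is the stratum total.
Stratum 1 (Women): n = 4028; a·d/n = 244·609/4028 = 36.8908; b·c/n = 2962·213/4028 = 156.6301
Stratum 2 (Men): n = 7335; a·d/n = 682·1703/7335 = 158.3430; b·c/n = 2915·2035/7335 = 808.7287
OR_MH = (36.8908 + 158.3430) / (156.6301 + 808.7287) = 195.2338 / 965.3588 = 0.20224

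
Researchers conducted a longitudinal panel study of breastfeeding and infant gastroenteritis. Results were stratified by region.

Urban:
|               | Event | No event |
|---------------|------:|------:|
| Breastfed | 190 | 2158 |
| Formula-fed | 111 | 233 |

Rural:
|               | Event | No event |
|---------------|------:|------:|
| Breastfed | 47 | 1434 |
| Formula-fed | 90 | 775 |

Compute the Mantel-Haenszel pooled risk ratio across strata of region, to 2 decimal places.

RR_MH = Σ(aᵢ·n₀ᵢ/nᵢ) / Σ(cᵢ·n₁ᵢ/nᵢ), with n₁ᵢ = aᵢ+bᵢ (exposed), n₀ᵢ = cᵢ+dᵢ (unexposed), nᵢ = n₁ᵢ+n₀ᵢ.
Stratum 1 (Urban): n₁ = 2348, n₀ = 344, n = 2692; a·n₀/n = 190·344/2692 = 24.2793; c·n₁/n = 111·2348/2692 = 96.8158
Stratum 2 (Rural): n₁ = 1481, n₀ = 865, n = 2346; a·n₀/n = 47·865/2346 = 17.3295; c·n₁/n = 90·1481/2346 = 56.8159
RR_MH = (24.2793 + 17.3295) / (96.8158 + 56.8159) = 41.6088 / 153.6316 = 0.27084

0.27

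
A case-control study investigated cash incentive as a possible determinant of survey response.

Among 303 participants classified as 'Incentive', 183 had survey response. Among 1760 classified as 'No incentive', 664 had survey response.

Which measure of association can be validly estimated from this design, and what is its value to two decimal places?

2.52

From the description: a = 183, b = 120, c = 664, d = 1096.
This is a case-control study: participants were sampled on outcome status, so risks in the source population cannot be estimated directly — relative risk is not valid here. The odds ratio is the appropriate measure.
OR = (a·d)/(b·c) = (183 × 1096) / (120 × 664) = 200568 / 79680 = 2.51717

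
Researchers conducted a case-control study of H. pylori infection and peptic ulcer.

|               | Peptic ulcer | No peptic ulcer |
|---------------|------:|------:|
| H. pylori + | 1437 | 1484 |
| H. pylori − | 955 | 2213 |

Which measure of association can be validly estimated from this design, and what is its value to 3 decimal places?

Cells: a = 1437, b = 1484, c = 955, d = 2213.
This is a case-control study: participants were sampled on outcome status, so risks in the source population cannot be estimated directly — relative risk is not valid here. The odds ratio is the appropriate measure.
OR = (a·d)/(b·c) = (1437 × 2213) / (1484 × 955) = 3180081 / 1417220 = 2.24389

2.244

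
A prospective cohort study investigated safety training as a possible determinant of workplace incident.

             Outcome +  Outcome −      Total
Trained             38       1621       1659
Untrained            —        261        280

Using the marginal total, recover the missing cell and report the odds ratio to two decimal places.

The missing cell is in the unexposed row: 280 − 261 = 19.
So a = 38, b = 1621, c = 19, d = 261.
OR = (a·d)/(b·c) = (38 × 261) / (1621 × 19) = 9918 / 30799 = 0.32202

0.32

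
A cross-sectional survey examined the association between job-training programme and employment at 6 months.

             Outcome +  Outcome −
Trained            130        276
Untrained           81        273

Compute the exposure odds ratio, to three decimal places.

1.587

Cells: a = 130, b = 276, c = 81, d = 273.
OR = (a·d)/(b·c) = (130 × 273) / (276 × 81) = 35490 / 22356 = 1.58749
The odds of employment at 6 months are about 1.59 times as high in the trained group.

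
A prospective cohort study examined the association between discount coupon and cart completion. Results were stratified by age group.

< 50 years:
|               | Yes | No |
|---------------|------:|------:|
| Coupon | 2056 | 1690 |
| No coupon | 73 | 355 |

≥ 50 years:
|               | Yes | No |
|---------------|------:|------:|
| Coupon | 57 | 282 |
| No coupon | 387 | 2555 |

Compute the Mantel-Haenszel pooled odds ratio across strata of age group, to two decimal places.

3.49

OR_MH = Σ(aᵢdᵢ/nᵢ) / Σ(bᵢcᵢ/nᵢ), where nᵢ is the stratum total.
Stratum 1 (< 50 years): n = 4174; a·d/n = 2056·355/4174 = 174.8634; b·c/n = 1690·73/4174 = 29.5568
Stratum 2 (≥ 50 years): n = 3281; a·d/n = 57·2555/3281 = 44.3874; b·c/n = 282·387/3281 = 33.2624
OR_MH = (174.8634 + 44.3874) / (29.5568 + 33.2624) = 219.2508 / 62.8192 = 3.49019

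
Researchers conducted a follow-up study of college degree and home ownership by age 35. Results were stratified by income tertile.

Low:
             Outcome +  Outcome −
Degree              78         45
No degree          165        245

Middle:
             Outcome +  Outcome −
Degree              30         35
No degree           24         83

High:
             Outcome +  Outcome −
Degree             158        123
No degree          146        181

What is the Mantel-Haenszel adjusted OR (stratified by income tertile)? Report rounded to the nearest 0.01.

2.01

OR_MH = Σ(aᵢdᵢ/nᵢ) / Σ(bᵢcᵢ/nᵢ), where nᵢ is the stratum total.
Stratum 1 (Low): n = 533; a·d/n = 78·245/533 = 35.8537; b·c/n = 45·165/533 = 13.9306
Stratum 2 (Middle): n = 172; a·d/n = 30·83/172 = 14.4767; b·c/n = 35·24/172 = 4.8837
Stratum 3 (High): n = 608; a·d/n = 158·181/608 = 47.0362; b·c/n = 123·146/608 = 29.5362
OR_MH = (35.8537 + 14.4767 + 47.0362) / (13.9306 + 4.8837 + 29.5362) = 97.3666 / 48.3505 = 2.01377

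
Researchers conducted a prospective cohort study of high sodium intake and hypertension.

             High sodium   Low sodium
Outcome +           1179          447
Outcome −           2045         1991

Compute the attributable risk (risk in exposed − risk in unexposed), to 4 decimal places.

Reading the table with exposure as columns: a = 1179 (High sodium, case), b = 2045 (High sodium, non-case), c = 447 (Low sodium, case), d = 1991.
Risk in exposed = 1179/3224 = 0.365695; risk in unexposed = 447/2438 = 0.183347.
Risk difference = 0.365695 − 0.183347 = 0.182348

0.1823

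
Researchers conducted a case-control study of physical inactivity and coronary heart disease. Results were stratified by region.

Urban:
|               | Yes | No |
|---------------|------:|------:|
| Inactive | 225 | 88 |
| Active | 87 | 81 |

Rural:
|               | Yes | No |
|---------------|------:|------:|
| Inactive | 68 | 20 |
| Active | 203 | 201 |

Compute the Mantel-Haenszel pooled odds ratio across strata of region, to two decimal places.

OR_MH = Σ(aᵢdᵢ/nᵢ) / Σ(bᵢcᵢ/nᵢ), where nᵢ is the stratum total.
Stratum 1 (Urban): n = 481; a·d/n = 225·81/481 = 37.8898; b·c/n = 88·87/481 = 15.9168
Stratum 2 (Rural): n = 492; a·d/n = 68·201/492 = 27.7805; b·c/n = 20·203/492 = 8.2520
OR_MH = (37.8898 + 27.7805) / (15.9168 + 8.2520) = 65.6703 / 24.1689 = 2.71714

2.72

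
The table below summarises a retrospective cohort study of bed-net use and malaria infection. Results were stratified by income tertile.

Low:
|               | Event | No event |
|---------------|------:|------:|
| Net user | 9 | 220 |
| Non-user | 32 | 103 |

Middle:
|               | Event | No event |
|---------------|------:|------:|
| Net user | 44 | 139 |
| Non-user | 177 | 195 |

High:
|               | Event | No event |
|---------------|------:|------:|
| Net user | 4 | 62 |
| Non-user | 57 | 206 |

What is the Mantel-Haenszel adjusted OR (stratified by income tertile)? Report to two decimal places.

OR_MH = Σ(aᵢdᵢ/nᵢ) / Σ(bᵢcᵢ/nᵢ), where nᵢ is the stratum total.
Stratum 1 (Low): n = 364; a·d/n = 9·103/364 = 2.5467; b·c/n = 220·32/364 = 19.3407
Stratum 2 (Middle): n = 555; a·d/n = 44·195/555 = 15.4595; b·c/n = 139·177/555 = 44.3297
Stratum 3 (High): n = 329; a·d/n = 4·206/329 = 2.5046; b·c/n = 62·57/329 = 10.7416
OR_MH = (2.5467 + 15.4595 + 2.5046) / (19.3407 + 44.3297 + 10.7416) = 20.5107 / 74.4120 = 0.27564

0.28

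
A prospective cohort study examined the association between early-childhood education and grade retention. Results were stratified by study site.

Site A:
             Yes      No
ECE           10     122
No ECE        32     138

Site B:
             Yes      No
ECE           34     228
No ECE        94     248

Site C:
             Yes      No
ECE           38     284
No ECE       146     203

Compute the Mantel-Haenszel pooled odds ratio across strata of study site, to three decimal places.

0.272

OR_MH = Σ(aᵢdᵢ/nᵢ) / Σ(bᵢcᵢ/nᵢ), where nᵢ is the stratum total.
Stratum 1 (Site A): n = 302; a·d/n = 10·138/302 = 4.5695; b·c/n = 122·32/302 = 12.9272
Stratum 2 (Site B): n = 604; a·d/n = 34·248/604 = 13.9603; b·c/n = 228·94/604 = 35.4834
Stratum 3 (Site C): n = 671; a·d/n = 38·203/671 = 11.4963; b·c/n = 284·146/671 = 61.7943
OR_MH = (4.5695 + 13.9603 + 11.4963) / (12.9272 + 35.4834 + 61.7943) = 30.0261 / 110.2049 = 0.27246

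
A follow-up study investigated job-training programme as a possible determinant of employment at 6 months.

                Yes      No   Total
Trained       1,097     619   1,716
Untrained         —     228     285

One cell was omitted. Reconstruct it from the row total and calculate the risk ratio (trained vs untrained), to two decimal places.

The missing cell is in the unexposed row: 285 − 228 = 57.
So a = 1097, b = 619, c = 57, d = 228.
RR = [a/(a+b)] / [c/(c+d)] = (1097/1716) / (57/285) = 0.63928/0.20000 = 3.19639

3.20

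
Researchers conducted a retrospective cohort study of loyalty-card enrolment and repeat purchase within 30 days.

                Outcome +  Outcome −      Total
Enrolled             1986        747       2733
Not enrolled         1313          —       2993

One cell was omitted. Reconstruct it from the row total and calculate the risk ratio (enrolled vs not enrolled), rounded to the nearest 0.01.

1.66

The missing cell is in the unexposed row: 2993 − 1313 = 1680.
So a = 1986, b = 747, c = 1313, d = 1680.
RR = [a/(a+b)] / [c/(c+d)] = (1986/2733) / (1313/2993) = 0.72667/0.43869 = 1.65646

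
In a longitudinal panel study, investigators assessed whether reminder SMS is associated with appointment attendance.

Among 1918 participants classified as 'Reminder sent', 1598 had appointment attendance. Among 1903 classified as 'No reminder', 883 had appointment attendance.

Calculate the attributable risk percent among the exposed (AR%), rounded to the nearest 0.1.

From the description: a = 1598, b = 320, c = 883, d = 1020.
Risk in exposed = 1598/1918 = 0.83316; risk in unexposed = 883/1903 = 0.46400.
RR = 0.83316/0.46400 = 1.79559
AR% = (RR − 1)/RR × 100 = (1.79559 − 1)/1.79559 × 100 = 44.3079%

44.3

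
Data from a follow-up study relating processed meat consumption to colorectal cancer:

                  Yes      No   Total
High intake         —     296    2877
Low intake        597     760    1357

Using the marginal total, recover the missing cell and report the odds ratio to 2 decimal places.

The missing cell is in the exposed row: 2877 − 296 = 2581.
So a = 2581, b = 296, c = 597, d = 760.
OR = (a·d)/(b·c) = (2581 × 760) / (296 × 597) = 1961560 / 176712 = 11.10032

11.10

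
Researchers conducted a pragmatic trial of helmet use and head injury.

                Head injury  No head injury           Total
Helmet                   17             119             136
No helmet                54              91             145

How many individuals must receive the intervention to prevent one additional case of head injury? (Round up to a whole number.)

5

Risk in treated group = 17/136 = 0.12500; risk in control = 54/145 = 0.37241.
Absolute risk reduction = 0.37241 − 0.12500 = 0.24741
NNT = 1 / ARR = 1 / 0.24741 = 4.042 → round up → 5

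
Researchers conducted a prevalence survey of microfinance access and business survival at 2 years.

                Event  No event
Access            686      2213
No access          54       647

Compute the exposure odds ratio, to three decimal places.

3.714

Cells: a = 686, b = 2213, c = 54, d = 647.
OR = (a·d)/(b·c) = (686 × 647) / (2213 × 54) = 443842 / 119502 = 3.71410
The odds of business survival at 2 years are about 3.71 times as high in the access group.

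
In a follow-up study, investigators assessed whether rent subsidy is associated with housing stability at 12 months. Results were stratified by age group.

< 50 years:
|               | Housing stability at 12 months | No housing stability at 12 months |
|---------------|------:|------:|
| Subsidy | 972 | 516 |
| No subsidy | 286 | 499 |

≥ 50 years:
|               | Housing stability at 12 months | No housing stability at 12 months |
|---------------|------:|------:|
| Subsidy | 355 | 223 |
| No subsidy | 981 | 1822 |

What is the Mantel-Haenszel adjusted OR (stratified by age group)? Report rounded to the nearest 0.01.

3.12

OR_MH = Σ(aᵢdᵢ/nᵢ) / Σ(bᵢcᵢ/nᵢ), where nᵢ is the stratum total.
Stratum 1 (< 50 years): n = 2273; a·d/n = 972·499/2273 = 213.3867; b·c/n = 516·286/2273 = 64.9256
Stratum 2 (≥ 50 years): n = 3381; a·d/n = 355·1822/3381 = 191.3073; b·c/n = 223·981/3381 = 64.7036
OR_MH = (213.3867 + 191.3073) / (64.9256 + 64.7036) = 404.6940 / 129.6293 = 3.12193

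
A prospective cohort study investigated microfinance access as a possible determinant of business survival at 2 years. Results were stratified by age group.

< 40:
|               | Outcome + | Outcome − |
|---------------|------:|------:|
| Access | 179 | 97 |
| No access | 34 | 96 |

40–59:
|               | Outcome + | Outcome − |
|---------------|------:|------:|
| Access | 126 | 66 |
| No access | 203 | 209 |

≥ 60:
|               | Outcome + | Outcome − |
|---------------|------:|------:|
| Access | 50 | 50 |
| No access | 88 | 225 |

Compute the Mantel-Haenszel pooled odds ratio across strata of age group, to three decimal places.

OR_MH = Σ(aᵢdᵢ/nᵢ) / Σ(bᵢcᵢ/nᵢ), where nᵢ is the stratum total.
Stratum 1 (< 40): n = 406; a·d/n = 179·96/406 = 42.3251; b·c/n = 97·34/406 = 8.1232
Stratum 2 (40–59): n = 604; a·d/n = 126·209/604 = 43.5993; b·c/n = 66·203/604 = 22.1821
Stratum 3 (≥ 60): n = 413; a·d/n = 50·225/413 = 27.2397; b·c/n = 50·88/413 = 10.6538
OR_MH = (42.3251 + 43.5993 + 27.2397) / (8.1232 + 22.1821 + 10.6538) = 113.1642 / 40.9590 = 2.76286

2.763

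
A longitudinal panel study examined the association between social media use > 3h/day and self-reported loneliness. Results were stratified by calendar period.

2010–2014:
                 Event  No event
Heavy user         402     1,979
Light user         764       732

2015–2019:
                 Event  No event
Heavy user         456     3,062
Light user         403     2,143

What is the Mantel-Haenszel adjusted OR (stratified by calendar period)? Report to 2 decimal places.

OR_MH = Σ(aᵢdᵢ/nᵢ) / Σ(bᵢcᵢ/nᵢ), where nᵢ is the stratum total.
Stratum 1 (2010–2014): n = 3877; a·d/n = 402·732/3877 = 75.8999; b·c/n = 1979·764/3877 = 389.9809
Stratum 2 (2015–2019): n = 6064; a·d/n = 456·2143/6064 = 161.1491; b·c/n = 3062·403/6064 = 203.4937
OR_MH = (75.8999 + 161.1491) / (389.9809 + 203.4937) = 237.0490 / 593.4746 = 0.39943

0.40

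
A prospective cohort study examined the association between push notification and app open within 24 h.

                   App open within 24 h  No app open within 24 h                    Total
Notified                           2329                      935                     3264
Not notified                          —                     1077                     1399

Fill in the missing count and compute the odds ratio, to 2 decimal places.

The missing cell is in the unexposed row: 1399 − 1077 = 322.
So a = 2329, b = 935, c = 322, d = 1077.
OR = (a·d)/(b·c) = (2329 × 1077) / (935 × 322) = 2508333 / 301070 = 8.33139

8.33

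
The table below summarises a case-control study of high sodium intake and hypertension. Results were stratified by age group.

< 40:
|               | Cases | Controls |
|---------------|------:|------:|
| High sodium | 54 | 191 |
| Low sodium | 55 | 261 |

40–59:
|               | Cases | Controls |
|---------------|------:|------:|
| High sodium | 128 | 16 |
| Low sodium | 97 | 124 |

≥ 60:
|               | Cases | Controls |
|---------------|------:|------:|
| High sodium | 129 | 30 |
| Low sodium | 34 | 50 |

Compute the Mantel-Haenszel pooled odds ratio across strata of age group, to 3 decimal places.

3.501

OR_MH = Σ(aᵢdᵢ/nᵢ) / Σ(bᵢcᵢ/nᵢ), where nᵢ is the stratum total.
Stratum 1 (< 40): n = 561; a·d/n = 54·261/561 = 25.1230; b·c/n = 191·55/561 = 18.7255
Stratum 2 (40–59): n = 365; a·d/n = 128·124/365 = 43.4849; b·c/n = 16·97/365 = 4.2521
Stratum 3 (≥ 60): n = 243; a·d/n = 129·50/243 = 26.5432; b·c/n = 30·34/243 = 4.1975
OR_MH = (25.1230 + 43.4849 + 26.5432) / (18.7255 + 4.2521 + 4.1975) = 95.1511 / 27.1751 = 3.50141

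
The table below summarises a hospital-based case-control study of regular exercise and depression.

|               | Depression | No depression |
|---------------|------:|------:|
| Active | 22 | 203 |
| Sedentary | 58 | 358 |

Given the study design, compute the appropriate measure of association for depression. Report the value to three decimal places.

Cells: a = 22, b = 203, c = 58, d = 358.
This is a hospital-based case-control study: participants were sampled on outcome status, so risks in the source population cannot be estimated directly — relative risk is not valid here. The odds ratio is the appropriate measure.
OR = (a·d)/(b·c) = (22 × 358) / (203 × 58) = 7876 / 11774 = 0.66893

0.669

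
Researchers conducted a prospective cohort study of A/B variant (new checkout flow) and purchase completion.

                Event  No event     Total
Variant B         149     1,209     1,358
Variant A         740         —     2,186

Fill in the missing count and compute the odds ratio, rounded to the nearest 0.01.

The missing cell is in the unexposed row: 2186 − 740 = 1446.
So a = 149, b = 1209, c = 740, d = 1446.
OR = (a·d)/(b·c) = (149 × 1446) / (1209 × 740) = 215454 / 894660 = 0.24082

0.24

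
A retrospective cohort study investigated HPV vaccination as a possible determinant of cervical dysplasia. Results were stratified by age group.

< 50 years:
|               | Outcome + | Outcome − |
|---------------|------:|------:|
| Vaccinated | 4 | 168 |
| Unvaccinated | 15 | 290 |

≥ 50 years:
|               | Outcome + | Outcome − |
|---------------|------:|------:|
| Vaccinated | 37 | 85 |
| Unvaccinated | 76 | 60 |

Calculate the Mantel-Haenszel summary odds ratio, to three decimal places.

OR_MH = Σ(aᵢdᵢ/nᵢ) / Σ(bᵢcᵢ/nᵢ), where nᵢ is the stratum total.
Stratum 1 (< 50 years): n = 477; a·d/n = 4·290/477 = 2.4319; b·c/n = 168·15/477 = 5.2830
Stratum 2 (≥ 50 years): n = 258; a·d/n = 37·60/258 = 8.6047; b·c/n = 85·76/258 = 25.0388
OR_MH = (2.4319 + 8.6047) / (5.2830 + 25.0388) = 11.0365 / 30.3218 = 0.36398

0.364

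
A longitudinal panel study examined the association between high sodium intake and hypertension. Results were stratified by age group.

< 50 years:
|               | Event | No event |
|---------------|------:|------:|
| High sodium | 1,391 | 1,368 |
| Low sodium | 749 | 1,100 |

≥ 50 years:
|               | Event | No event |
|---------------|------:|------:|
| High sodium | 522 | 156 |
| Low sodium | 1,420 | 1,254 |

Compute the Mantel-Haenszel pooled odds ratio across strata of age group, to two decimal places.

1.83

OR_MH = Σ(aᵢdᵢ/nᵢ) / Σ(bᵢcᵢ/nᵢ), where nᵢ is the stratum total.
Stratum 1 (< 50 years): n = 4608; a·d/n = 1391·1100/4608 = 332.0530; b·c/n = 1368·749/4608 = 222.3594
Stratum 2 (≥ 50 years): n = 3352; a·d/n = 522·1254/3352 = 195.2828; b·c/n = 156·1420/3352 = 66.0859
OR_MH = (332.0530 + 195.2828) / (222.3594 + 66.0859) = 527.3358 / 288.4453 = 1.82820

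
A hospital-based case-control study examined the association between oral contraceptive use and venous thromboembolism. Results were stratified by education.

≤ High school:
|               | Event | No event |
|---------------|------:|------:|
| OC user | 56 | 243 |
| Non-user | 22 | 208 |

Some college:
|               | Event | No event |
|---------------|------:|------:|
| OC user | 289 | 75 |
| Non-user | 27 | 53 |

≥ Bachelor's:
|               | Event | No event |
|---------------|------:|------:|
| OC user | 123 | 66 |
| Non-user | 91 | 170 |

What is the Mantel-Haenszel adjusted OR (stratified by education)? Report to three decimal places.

3.676

OR_MH = Σ(aᵢdᵢ/nᵢ) / Σ(bᵢcᵢ/nᵢ), where nᵢ is the stratum total.
Stratum 1 (≤ High school): n = 529; a·d/n = 56·208/529 = 22.0189; b·c/n = 243·22/529 = 10.1059
Stratum 2 (Some college): n = 444; a·d/n = 289·53/444 = 34.4977; b·c/n = 75·27/444 = 4.5608
Stratum 3 (≥ Bachelor's): n = 450; a·d/n = 123·170/450 = 46.4667; b·c/n = 66·91/450 = 13.3467
OR_MH = (22.0189 + 34.4977 + 46.4667) / (10.1059 + 4.5608 + 13.3467) = 102.9833 / 28.0133 = 3.67622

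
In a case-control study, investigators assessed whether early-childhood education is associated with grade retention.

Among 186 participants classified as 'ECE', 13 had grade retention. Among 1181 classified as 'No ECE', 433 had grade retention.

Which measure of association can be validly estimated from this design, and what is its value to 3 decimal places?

From the description: a = 13, b = 173, c = 433, d = 748.
This is a case-control study: participants were sampled on outcome status, so risks in the source population cannot be estimated directly — relative risk is not valid here. The odds ratio is the appropriate measure.
OR = (a·d)/(b·c) = (13 × 748) / (173 × 433) = 9724 / 74909 = 0.12981

0.130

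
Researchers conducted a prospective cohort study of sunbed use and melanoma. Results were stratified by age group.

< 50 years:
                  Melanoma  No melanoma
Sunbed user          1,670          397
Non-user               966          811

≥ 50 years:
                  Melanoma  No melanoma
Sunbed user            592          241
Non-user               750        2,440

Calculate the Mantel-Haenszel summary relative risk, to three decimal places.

RR_MH = Σ(aᵢ·n₀ᵢ/nᵢ) / Σ(cᵢ·n₁ᵢ/nᵢ), with n₁ᵢ = aᵢ+bᵢ (exposed), n₀ᵢ = cᵢ+dᵢ (unexposed), nᵢ = n₁ᵢ+n₀ᵢ.
Stratum 1 (< 50 years): n₁ = 2067, n₀ = 1777, n = 3844; a·n₀/n = 1670·1777/3844 = 772.0057; c·n₁/n = 966·2067/3844 = 519.4386
Stratum 2 (≥ 50 years): n₁ = 833, n₀ = 3190, n = 4023; a·n₀/n = 592·3190/4023 = 469.4208; c·n₁/n = 750·833/4023 = 155.2946
RR_MH = (772.0057 + 469.4208) / (519.4386 + 155.2946) = 1241.4266 / 674.7332 = 1.83988

1.840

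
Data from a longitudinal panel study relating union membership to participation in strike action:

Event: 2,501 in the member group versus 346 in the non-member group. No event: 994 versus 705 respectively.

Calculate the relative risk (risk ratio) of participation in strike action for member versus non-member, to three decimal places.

From the description: a = 2501, b = 994, c = 346, d = 705.
Risk in exposed = 2501/3495 = 0.71559; risk in unexposed = 346/1051 = 0.32921.
RR = 0.71559 / 0.32921 = 2.17367
The risk among the exposed is 2.17 times that among the unexposed.

2.174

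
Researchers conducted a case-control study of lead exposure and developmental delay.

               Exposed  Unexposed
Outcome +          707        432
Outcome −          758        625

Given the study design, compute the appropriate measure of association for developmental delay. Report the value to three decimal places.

Reading the table with exposure as columns: a = 707 (Exposed, case), b = 758 (Exposed, non-case), c = 432 (Unexposed, case), d = 625.
This is a case-control study: participants were sampled on outcome status, so risks in the source population cannot be estimated directly — relative risk is not valid here. The odds ratio is the appropriate measure.
OR = (a·d)/(b·c) = (707 × 625) / (758 × 432) = 441875 / 327456 = 1.34942

1.349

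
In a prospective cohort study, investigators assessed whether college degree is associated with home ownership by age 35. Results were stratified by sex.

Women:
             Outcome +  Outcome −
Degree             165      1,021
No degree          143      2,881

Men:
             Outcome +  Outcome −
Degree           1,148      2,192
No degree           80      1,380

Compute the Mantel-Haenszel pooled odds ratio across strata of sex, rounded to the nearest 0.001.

6.220

OR_MH = Σ(aᵢdᵢ/nᵢ) / Σ(bᵢcᵢ/nᵢ), where nᵢ is the stratum total.
Stratum 1 (Women): n = 4210; a·d/n = 165·2881/4210 = 112.9133; b·c/n = 1021·143/4210 = 34.6800
Stratum 2 (Men): n = 4800; a·d/n = 1148·1380/4800 = 330.0500; b·c/n = 2192·80/4800 = 36.5333
OR_MH = (112.9133 + 330.0500) / (34.6800 + 36.5333) = 442.9633 / 71.2134 = 6.22023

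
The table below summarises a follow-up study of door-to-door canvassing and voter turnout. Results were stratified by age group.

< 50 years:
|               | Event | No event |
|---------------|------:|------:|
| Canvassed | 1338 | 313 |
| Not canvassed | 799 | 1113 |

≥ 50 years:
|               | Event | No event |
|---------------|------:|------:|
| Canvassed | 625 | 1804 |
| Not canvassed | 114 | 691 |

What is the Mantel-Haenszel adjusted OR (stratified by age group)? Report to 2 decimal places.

4.12

OR_MH = Σ(aᵢdᵢ/nᵢ) / Σ(bᵢcᵢ/nᵢ), where nᵢ is the stratum total.
Stratum 1 (< 50 years): n = 3563; a·d/n = 1338·1113/3563 = 417.9607; b·c/n = 313·799/3563 = 70.1900
Stratum 2 (≥ 50 years): n = 3234; a·d/n = 625·691/3234 = 133.5421; b·c/n = 1804·114/3234 = 63.5918
OR_MH = (417.9607 + 133.5421) / (70.1900 + 63.5918) = 551.5028 / 133.7818 = 4.12240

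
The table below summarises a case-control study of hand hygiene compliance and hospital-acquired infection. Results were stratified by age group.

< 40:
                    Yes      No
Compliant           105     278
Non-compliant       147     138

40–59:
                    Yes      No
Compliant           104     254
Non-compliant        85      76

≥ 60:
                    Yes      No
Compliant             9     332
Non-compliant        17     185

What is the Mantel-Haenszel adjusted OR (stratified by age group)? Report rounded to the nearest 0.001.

OR_MH = Σ(aᵢdᵢ/nᵢ) / Σ(bᵢcᵢ/nᵢ), where nᵢ is the stratum total.
Stratum 1 (< 40): n = 668; a·d/n = 105·138/668 = 21.6916; b·c/n = 278·147/668 = 61.1766
Stratum 2 (40–59): n = 519; a·d/n = 104·76/519 = 15.2293; b·c/n = 254·85/519 = 41.5992
Stratum 3 (≥ 60): n = 543; a·d/n = 9·185/543 = 3.0663; b·c/n = 332·17/543 = 10.3941
OR_MH = (21.6916 + 15.2293 + 3.0663) / (61.1766 + 41.5992 + 10.3941) = 39.9872 / 113.1700 = 0.35334

0.353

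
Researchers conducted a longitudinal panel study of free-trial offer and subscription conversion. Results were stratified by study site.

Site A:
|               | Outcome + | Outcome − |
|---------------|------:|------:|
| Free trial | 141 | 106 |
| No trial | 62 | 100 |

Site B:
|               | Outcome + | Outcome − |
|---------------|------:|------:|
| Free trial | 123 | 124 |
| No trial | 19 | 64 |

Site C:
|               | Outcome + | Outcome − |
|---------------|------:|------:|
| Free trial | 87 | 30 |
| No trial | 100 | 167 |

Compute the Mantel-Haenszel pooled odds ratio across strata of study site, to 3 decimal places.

3.100

OR_MH = Σ(aᵢdᵢ/nᵢ) / Σ(bᵢcᵢ/nᵢ), where nᵢ is the stratum total.
Stratum 1 (Site A): n = 409; a·d/n = 141·100/409 = 34.4743; b·c/n = 106·62/409 = 16.0685
Stratum 2 (Site B): n = 330; a·d/n = 123·64/330 = 23.8545; b·c/n = 124·19/330 = 7.1394
Stratum 3 (Site C): n = 384; a·d/n = 87·167/384 = 37.8359; b·c/n = 30·100/384 = 7.8125
OR_MH = (34.4743 + 23.8545 + 37.8359) / (16.0685 + 7.1394 + 7.8125) = 96.1648 / 31.0204 = 3.10006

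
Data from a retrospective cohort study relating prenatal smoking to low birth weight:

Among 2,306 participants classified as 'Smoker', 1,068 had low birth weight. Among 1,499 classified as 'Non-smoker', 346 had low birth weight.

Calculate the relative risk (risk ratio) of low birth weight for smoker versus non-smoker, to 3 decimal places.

2.006

From the description: a = 1068, b = 1238, c = 346, d = 1153.
Risk in exposed = 1068/2306 = 0.46314; risk in unexposed = 346/1499 = 0.23082.
RR = 0.46314 / 0.23082 = 2.00649
The risk among the exposed is 2.01 times that among the unexposed.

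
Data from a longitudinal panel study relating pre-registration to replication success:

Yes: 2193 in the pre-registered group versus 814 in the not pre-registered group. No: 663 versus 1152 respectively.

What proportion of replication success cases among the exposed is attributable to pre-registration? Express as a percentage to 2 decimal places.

46.08

From the description: a = 2193, b = 663, c = 814, d = 1152.
Risk in exposed = 2193/2856 = 0.76786; risk in unexposed = 814/1966 = 0.41404.
RR = 0.76786/0.41404 = 1.85455
AR% = (RR − 1)/RR × 100 = (1.85455 − 1)/1.85455 × 100 = 46.0787%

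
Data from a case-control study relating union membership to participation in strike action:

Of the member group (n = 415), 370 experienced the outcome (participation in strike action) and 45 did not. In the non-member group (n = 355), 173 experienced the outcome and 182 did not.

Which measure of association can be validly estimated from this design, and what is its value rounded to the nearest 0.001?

From the description: a = 370, b = 45, c = 173, d = 182.
This is a case-control study: participants were sampled on outcome status, so risks in the source population cannot be estimated directly — relative risk is not valid here. The odds ratio is the appropriate measure.
OR = (a·d)/(b·c) = (370 × 182) / (45 × 173) = 67340 / 7785 = 8.64997

8.650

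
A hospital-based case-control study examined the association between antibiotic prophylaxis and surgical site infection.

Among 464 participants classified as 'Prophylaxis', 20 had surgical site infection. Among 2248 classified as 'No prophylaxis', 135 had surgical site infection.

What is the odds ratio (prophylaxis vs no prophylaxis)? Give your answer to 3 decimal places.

0.705

From the description: a = 20, b = 444, c = 135, d = 2113.
OR = (a·d)/(b·c) = (20 × 2113) / (444 × 135) = 42260 / 59940 = 0.70504
Exposure is associated with lower odds of surgical site infection (OR = 0.71 < 1).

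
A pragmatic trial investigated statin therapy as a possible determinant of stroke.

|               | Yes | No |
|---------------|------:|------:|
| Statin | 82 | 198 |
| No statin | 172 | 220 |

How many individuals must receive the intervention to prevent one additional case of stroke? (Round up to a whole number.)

7

Risk in treated group = 82/280 = 0.29286; risk in control = 172/392 = 0.43878.
Absolute risk reduction = 0.43878 − 0.29286 = 0.14592
NNT = 1 / ARR = 1 / 0.14592 = 6.853 → round up → 7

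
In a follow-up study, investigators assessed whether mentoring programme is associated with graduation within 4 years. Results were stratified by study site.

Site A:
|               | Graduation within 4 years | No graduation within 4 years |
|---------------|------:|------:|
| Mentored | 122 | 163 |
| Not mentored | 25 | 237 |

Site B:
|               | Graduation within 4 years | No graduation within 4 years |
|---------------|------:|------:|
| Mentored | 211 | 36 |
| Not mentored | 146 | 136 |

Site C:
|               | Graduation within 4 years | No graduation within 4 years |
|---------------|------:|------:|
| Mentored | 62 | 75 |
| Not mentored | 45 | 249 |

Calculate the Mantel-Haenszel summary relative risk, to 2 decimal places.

RR_MH = Σ(aᵢ·n₀ᵢ/nᵢ) / Σ(cᵢ·n₁ᵢ/nᵢ), with n₁ᵢ = aᵢ+bᵢ (exposed), n₀ᵢ = cᵢ+dᵢ (unexposed), nᵢ = n₁ᵢ+n₀ᵢ.
Stratum 1 (Site A): n₁ = 285, n₀ = 262, n = 547; a·n₀/n = 122·262/547 = 58.4351; c·n₁/n = 25·285/547 = 13.0256
Stratum 2 (Site B): n₁ = 247, n₀ = 282, n = 529; a·n₀/n = 211·282/529 = 112.4802; c·n₁/n = 146·247/529 = 68.1701
Stratum 3 (Site C): n₁ = 137, n₀ = 294, n = 431; a·n₀/n = 62·294/431 = 42.2923; c·n₁/n = 45·137/431 = 14.3039
RR_MH = (58.4351 + 112.4802 + 42.2923) / (13.0256 + 68.1701 + 14.3039) = 213.2076 / 95.4997 = 2.23255

2.23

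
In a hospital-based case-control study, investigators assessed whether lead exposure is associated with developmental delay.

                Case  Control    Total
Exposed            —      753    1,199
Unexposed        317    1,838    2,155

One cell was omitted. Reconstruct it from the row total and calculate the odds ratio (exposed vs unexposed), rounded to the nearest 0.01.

The missing cell is in the exposed row: 1199 − 753 = 446.
So a = 446, b = 753, c = 317, d = 1838.
OR = (a·d)/(b·c) = (446 × 1838) / (753 × 317) = 819748 / 238701 = 3.43420

3.43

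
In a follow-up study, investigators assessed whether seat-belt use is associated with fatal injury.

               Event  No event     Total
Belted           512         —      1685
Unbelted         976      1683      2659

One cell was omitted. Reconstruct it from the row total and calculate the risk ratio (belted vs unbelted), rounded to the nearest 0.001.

The missing cell is in the exposed row: 1685 − 512 = 1173.
So a = 512, b = 1173, c = 976, d = 1683.
RR = [a/(a+b)] / [c/(c+d)] = (512/1685) / (976/2659) = 0.30386/0.36706 = 0.82783

0.828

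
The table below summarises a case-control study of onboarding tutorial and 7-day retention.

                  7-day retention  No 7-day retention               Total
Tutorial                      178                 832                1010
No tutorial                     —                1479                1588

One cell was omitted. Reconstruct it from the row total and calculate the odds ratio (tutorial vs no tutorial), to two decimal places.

The missing cell is in the unexposed row: 1588 − 1479 = 109.
So a = 178, b = 832, c = 109, d = 1479.
OR = (a·d)/(b·c) = (178 × 1479) / (832 × 109) = 263262 / 90688 = 2.90294

2.90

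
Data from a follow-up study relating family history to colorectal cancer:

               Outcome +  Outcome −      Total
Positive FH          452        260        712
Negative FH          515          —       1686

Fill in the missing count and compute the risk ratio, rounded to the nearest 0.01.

2.08

The missing cell is in the unexposed row: 1686 − 515 = 1171.
So a = 452, b = 260, c = 515, d = 1171.
RR = [a/(a+b)] / [c/(c+d)] = (452/712) / (515/1686) = 0.63483/0.30546 = 2.07830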